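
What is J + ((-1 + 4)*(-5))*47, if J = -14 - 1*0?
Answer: -719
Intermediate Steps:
J = -14 (J = -14 + 0 = -14)
J + ((-1 + 4)*(-5))*47 = -14 + ((-1 + 4)*(-5))*47 = -14 + (3*(-5))*47 = -14 - 15*47 = -14 - 705 = -719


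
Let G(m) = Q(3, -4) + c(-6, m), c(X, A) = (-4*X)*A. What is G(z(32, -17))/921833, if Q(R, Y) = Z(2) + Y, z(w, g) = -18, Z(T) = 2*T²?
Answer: -428/921833 ≈ -0.00046429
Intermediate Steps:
c(X, A) = -4*A*X
Q(R, Y) = 8 + Y (Q(R, Y) = 2*2² + Y = 2*4 + Y = 8 + Y)
G(m) = 4 + 24*m (G(m) = (8 - 4) - 4*m*(-6) = 4 + 24*m)
G(z(32, -17))/921833 = (4 + 24*(-18))/921833 = (4 - 432)*(1/921833) = -428*1/921833 = -428/921833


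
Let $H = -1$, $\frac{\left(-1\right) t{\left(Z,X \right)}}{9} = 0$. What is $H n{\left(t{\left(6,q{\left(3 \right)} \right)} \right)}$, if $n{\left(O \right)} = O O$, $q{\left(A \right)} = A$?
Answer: $0$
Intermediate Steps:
$t{\left(Z,X \right)} = 0$ ($t{\left(Z,X \right)} = \left(-9\right) 0 = 0$)
$n{\left(O \right)} = O^{2}$
$H n{\left(t{\left(6,q{\left(3 \right)} \right)} \right)} = - 0^{2} = \left(-1\right) 0 = 0$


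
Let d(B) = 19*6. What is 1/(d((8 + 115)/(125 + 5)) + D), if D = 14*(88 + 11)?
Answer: 1/1500 ≈ 0.00066667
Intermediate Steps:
d(B) = 114
D = 1386 (D = 14*99 = 1386)
1/(d((8 + 115)/(125 + 5)) + D) = 1/(114 + 1386) = 1/1500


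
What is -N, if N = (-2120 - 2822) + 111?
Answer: 4831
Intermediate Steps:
N = -4831 (N = -4942 + 111 = -4831)
-N = -1*(-4831) = 4831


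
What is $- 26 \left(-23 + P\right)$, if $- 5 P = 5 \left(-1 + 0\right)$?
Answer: $572$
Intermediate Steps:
$P = 1$ ($P = - \frac{5 \left(-1 + 0\right)}{5} = - \frac{5 \left(-1\right)}{5} = \left(- \frac{1}{5}\right) \left(-5\right) = 1$)
$- 26 \left(-23 + P\right) = - 26 \left(-23 + 1\right) = \left(-26\right) \left(-22\right) = 572$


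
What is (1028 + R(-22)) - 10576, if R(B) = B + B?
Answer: -9592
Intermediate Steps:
R(B) = 2*B
(1028 + R(-22)) - 10576 = (1028 + 2*(-22)) - 10576 = (1028 - 44) - 10576 = 984 - 10576 = -9592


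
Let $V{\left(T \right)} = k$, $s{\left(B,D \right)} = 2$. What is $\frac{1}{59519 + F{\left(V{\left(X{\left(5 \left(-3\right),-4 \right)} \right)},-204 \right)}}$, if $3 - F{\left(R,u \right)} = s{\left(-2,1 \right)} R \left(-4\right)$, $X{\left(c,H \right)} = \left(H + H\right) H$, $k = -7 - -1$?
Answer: $\frac{1}{59474} \approx 1.6814 \cdot 10^{-5}$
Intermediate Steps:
$k = -6$ ($k = -7 + 1 = -6$)
$X{\left(c,H \right)} = 2 H^{2}$ ($X{\left(c,H \right)} = 2 H H = 2 H^{2}$)
$V{\left(T \right)} = -6$
$F{\left(R,u \right)} = 3 + 8 R$ ($F{\left(R,u \right)} = 3 - 2 R \left(-4\right) = 3 - - 8 R = 3 + 8 R$)
$\frac{1}{59519 + F{\left(V{\left(X{\left(5 \left(-3\right),-4 \right)} \right)},-204 \right)}} = \frac{1}{59519 + \left(3 + 8 \left(-6\right)\right)} = \frac{1}{59519 + \left(3 - 48\right)} = \frac{1}{59519 - 45} = \frac{1}{59474}$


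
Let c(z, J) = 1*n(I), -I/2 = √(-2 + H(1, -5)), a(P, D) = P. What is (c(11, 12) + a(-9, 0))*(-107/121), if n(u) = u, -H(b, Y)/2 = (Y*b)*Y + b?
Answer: 963/121 + 642*I*√6/121 ≈ 7.9587 + 12.996*I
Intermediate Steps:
H(b, Y) = -2*b - 2*b*Y² (H(b, Y) = -2*((Y*b)*Y + b) = -2*(b*Y² + b) = -2*(b + b*Y²) = -2*b - 2*b*Y²)
I = -6*I*√6 (I = -2*√(-2 - 2*1*(1 + (-5)²)) = -2*√(-2 - 2*1*(1 + 25)) = -2*√(-2 - 2*1*26) = -2*√(-2 - 52) = -6*I*√6 ≈ -14.697*I)
c(z, J) = -6*I*√6 (c(z, J) = 1*(-6*I*√6) = -6*I*√6)
(c(11, 12) + a(-9, 0))*(-107/121) = (-6*I*√6 - 9)*(-107/121) = (-9 - 6*I*√6)*(-107*1/121) = (-9 - 6*I*√6)*(-107/121) = 963/121 + 642*I*√6/121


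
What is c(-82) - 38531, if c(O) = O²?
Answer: -31807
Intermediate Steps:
c(-82) - 38531 = (-82)² - 38531 = 6724 - 38531 = -31807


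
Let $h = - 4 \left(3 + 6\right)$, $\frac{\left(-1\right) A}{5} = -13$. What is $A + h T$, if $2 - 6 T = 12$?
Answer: $125$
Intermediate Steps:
$T = - \frac{5}{3}$ ($T = \frac{1}{3} - 2 = - \frac{5}{3} \approx -1.6667$)
$A = 65$ ($A = \left(-5\right) \left(-13\right) = 65$)
$h = -36$ ($h = \left(-4\right) 9 = -36$)
$A + h T = 65 - -60 = 65 + 60 = 125$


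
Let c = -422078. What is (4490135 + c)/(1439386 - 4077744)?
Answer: -13251/8594 ≈ -1.5419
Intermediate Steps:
(4490135 + c)/(1439386 - 4077744) = (4490135 - 422078)/(1439386 - 4077744) = 4068057/(-2638358) = 4068057*(-1/2638358) = -13251/8594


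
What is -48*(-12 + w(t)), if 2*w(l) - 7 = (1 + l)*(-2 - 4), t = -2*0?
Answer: 552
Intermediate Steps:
t = 0
w(l) = 1/2 - 3*l (w(l) = 7/2 + ((1 + l)*(-2 - 4))/2 = 7/2 + ((1 + l)*(-6))/2 = 7/2 + (-6 - 6*l)/2 = 7/2 + (-3 - 3*l) = 1/2 - 3*l)
-48*(-12 + w(t)) = -48*(-12 + (1/2 - 3*0)) = -48*(-12 + (1/2 + 0)) = -48*(-12 + 1/2) = -48*(-23/2) = 552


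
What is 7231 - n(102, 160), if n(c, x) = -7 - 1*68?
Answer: 7306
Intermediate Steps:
n(c, x) = -75 (n(c, x) = -7 - 68 = -75)
7231 - n(102, 160) = 7231 - 1*(-75) = 7231 + 75 = 7306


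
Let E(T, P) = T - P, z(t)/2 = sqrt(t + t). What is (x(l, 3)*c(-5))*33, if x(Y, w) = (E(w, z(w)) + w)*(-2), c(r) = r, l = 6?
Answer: 1980 - 660*sqrt(6) ≈ 363.34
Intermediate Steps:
z(t) = 2*sqrt(2)*sqrt(t) (z(t) = 2*sqrt(t + t) = 2*sqrt(2*t) = 2*(sqrt(2)*sqrt(t)) = 2*sqrt(2)*sqrt(t))
x(Y, w) = -4*w + 4*sqrt(2)*sqrt(w) (x(Y, w) = ((w - 2*sqrt(2)*sqrt(w)) + w)*(-2) = (2*w - 2*sqrt(2)*sqrt(w))*(-2) = -4*w + 4*sqrt(2)*sqrt(w))
(x(l, 3)*c(-5))*33 = ((-4*3 + 4*sqrt(2)*sqrt(3))*(-5))*33 = ((-12 + 4*sqrt(6))*(-5))*33 = (60 - 20*sqrt(6))*33 = 1980 - 660*sqrt(6)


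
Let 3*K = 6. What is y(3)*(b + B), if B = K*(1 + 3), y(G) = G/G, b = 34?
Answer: 42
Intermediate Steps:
y(G) = 1
K = 2 (K = (⅓)*6 = 2)
B = 8 (B = 2*(1 + 3) = 2*4 = 8)
y(3)*(b + B) = 1*(34 + 8) = 1*42 = 42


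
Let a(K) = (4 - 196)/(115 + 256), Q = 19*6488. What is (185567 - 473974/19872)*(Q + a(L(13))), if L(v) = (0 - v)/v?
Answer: 10539088383158375/460782 ≈ 2.2872e+10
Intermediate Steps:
L(v) = -1 (L(v) = (-v)/v = -1)
Q = 123272
a(K) = -192/371
(185567 - 473974/19872)*(Q + a(L(13))) = (185567 - 473974/19872)*(123272 - 192/371) = (185567 - 473974*1/19872)*(45733720/371) = (185567 - 236987/9936)*(45733720/371) = (1843556725/9936)*(45733720/371) = 10539088383158375/460782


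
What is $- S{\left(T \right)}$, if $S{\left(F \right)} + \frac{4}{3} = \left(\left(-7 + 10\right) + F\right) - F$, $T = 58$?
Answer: $- \frac{5}{3} \approx -1.6667$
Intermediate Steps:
$S{\left(F \right)} = \frac{5}{3}$ ($S{\left(F \right)} = - \frac{4}{3} + \left(\left(\left(-7 + 10\right) + F\right) - F\right) = - \frac{4}{3} + \left(\left(3 + F\right) - F\right) = - \frac{4}{3} + 3 = \frac{5}{3}$)
$- S{\left(T \right)} = \left(-1\right) \frac{5}{3} = - \frac{5}{3}$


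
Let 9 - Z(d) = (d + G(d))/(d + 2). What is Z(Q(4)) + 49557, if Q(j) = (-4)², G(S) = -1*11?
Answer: 892183/18 ≈ 49566.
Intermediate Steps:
G(S) = -11
Q(j) = 16
Z(d) = 9 - (-11 + d)/(2 + d) (Z(d) = 9 - (d - 11)/(d + 2) = 9 - (-11 + d)/(2 + d))
Z(Q(4)) + 49557 = (29 + 8*16)/(2 + 16) + 49557 = (29 + 128)/18 + 49557 = (1/18)*157 + 49557 = 157/18 + 49557 = 892183/18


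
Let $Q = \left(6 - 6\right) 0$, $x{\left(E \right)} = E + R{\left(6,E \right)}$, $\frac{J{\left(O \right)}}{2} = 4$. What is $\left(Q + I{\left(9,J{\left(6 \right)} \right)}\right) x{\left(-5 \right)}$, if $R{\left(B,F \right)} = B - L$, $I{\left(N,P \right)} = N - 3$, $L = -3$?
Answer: $24$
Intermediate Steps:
$J{\left(O \right)} = 8$ ($J{\left(O \right)} = 2 \cdot 4 = 8$)
$I{\left(N,P \right)} = -3 + N$
$R{\left(B,F \right)} = 3 + B$ ($R{\left(B,F \right)} = B - -3 = B + 3 = 3 + B$)
$x{\left(E \right)} = 9 + E$ ($x{\left(E \right)} = E + \left(3 + 6\right) = E + 9 = 9 + E$)
$Q = 0$ ($Q = 0 \cdot 0 = 0$)
$\left(Q + I{\left(9,J{\left(6 \right)} \right)}\right) x{\left(-5 \right)} = \left(0 + \left(-3 + 9\right)\right) \left(9 - 5\right) = \left(0 + 6\right) 4 = 6 \cdot 4 = 24$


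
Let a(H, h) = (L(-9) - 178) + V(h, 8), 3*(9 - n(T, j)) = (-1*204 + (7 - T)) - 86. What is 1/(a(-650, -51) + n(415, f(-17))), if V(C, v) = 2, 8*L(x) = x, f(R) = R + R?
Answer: 24/1549 ≈ 0.015494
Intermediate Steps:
f(R) = 2*R
L(x) = x/8
n(T, j) = 310/3 + T/3 (n(T, j) = 9 - ((-1*204 + (7 - T)) - 86)/3 = 9 - ((-204 + (7 - T)) - 86)/3 = 9 - ((-197 - T) - 86)/3 = 9 - (-283 - T)/3 = 9 + (283/3 + T/3) = 310/3 + T/3)
a(H, h) = -1417/8 (a(H, h) = ((⅛)*(-9) - 178) + 2 = (-9/8 - 178) + 2 = -1433/8 + 2 = -1417/8)
1/(a(-650, -51) + n(415, f(-17))) = 1/(-1417/8 + (310/3 + (⅓)*415)) = 1/(-1417/8 + (310/3 + 415/3)) = 1/(-1417/8 + 725/3) = 1/(1549/24) = 24/1549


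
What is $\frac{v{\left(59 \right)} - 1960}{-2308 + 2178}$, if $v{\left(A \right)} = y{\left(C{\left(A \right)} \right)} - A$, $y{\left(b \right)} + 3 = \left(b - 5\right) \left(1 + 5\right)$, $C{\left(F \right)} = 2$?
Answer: $\frac{204}{13} \approx 15.692$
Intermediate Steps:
$y{\left(b \right)} = -33 + 6 b$ ($y{\left(b \right)} = -3 + \left(b - 5\right) \left(1 + 5\right) = -3 + \left(-5 + b\right) 6 = -3 + \left(-30 + 6 b\right) = -33 + 6 b$)
$v{\left(A \right)} = -21 - A$ ($v{\left(A \right)} = \left(-33 + 6 \cdot 2\right) - A = \left(-33 + 12\right) - A = -21 - A$)
$\frac{v{\left(59 \right)} - 1960}{-2308 + 2178} = \frac{\left(-21 - 59\right) - 1960}{-2308 + 2178} = \frac{\left(-21 - 59\right) - 1960}{-130} = \left(-80 - 1960\right) \left(- \frac{1}{130}\right) = \left(-2040\right) \left(- \frac{1}{130}\right) = \frac{204}{13}$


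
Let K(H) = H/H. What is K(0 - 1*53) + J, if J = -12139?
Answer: -12138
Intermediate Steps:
K(H) = 1
K(0 - 1*53) + J = 1 - 12139 = -12138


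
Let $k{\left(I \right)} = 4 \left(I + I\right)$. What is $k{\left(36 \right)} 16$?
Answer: $4608$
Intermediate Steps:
$k{\left(I \right)} = 8 I$ ($k{\left(I \right)} = 4 \cdot 2 I = 8 I$)
$k{\left(36 \right)} 16 = 8 \cdot 36 \cdot 16 = 288 \cdot 16 = 4608$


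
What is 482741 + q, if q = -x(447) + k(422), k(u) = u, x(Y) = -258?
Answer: 483421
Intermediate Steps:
q = 680 (q = -1*(-258) + 422 = 258 + 422 = 680)
482741 + q = 482741 + 680 = 483421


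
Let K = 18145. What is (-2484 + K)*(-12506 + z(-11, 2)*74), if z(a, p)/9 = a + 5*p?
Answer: -206286692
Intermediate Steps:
z(a, p) = 9*a + 45*p (z(a, p) = 9*(a + 5*p) = 9*a + 45*p)
(-2484 + K)*(-12506 + z(-11, 2)*74) = (-2484 + 18145)*(-12506 + (9*(-11) + 45*2)*74) = 15661*(-12506 + (-99 + 90)*74) = 15661*(-12506 - 9*74) = 15661*(-12506 - 666) = 15661*(-13172) = -206286692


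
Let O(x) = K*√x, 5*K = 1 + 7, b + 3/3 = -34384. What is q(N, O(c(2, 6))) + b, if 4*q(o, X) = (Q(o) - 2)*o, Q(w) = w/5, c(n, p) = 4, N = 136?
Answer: -167641/5 ≈ -33528.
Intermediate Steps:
b = -34385 (b = -1 - 34384 = -34385)
Q(w) = w/5 (Q(w) = w*(⅕) = w/5)
K = 8/5 (K = (1 + 7)/5 = (⅕)*8 = 8/5 ≈ 1.6000)
O(x) = 8*√x/5
q(o, X) = o*(-2 + o/5)/4 (q(o, X) = ((o/5 - 2)*o)/4 = ((-2 + o/5)*o)/4 = (o*(-2 + o/5))/4 = o*(-2 + o/5)/4)
q(N, O(c(2, 6))) + b = (1/20)*136*(-10 + 136) - 34385 = (1/20)*136*126 - 34385 = 4284/5 - 34385 = -167641/5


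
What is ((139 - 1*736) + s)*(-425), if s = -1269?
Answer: 793050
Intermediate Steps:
((139 - 1*736) + s)*(-425) = ((139 - 1*736) - 1269)*(-425) = ((139 - 736) - 1269)*(-425) = (-597 - 1269)*(-425) = -1866*(-425) = 793050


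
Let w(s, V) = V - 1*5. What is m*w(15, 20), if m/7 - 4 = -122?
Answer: -12390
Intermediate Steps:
m = -826 (m = 28 + 7*(-122) = 28 - 854 = -826)
w(s, V) = -5 + V (w(s, V) = V - 5 = -5 + V)
m*w(15, 20) = -826*(-5 + 20) = -826*15 = -12390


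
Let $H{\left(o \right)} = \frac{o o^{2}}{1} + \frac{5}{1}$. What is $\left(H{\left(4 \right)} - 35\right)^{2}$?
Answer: $1156$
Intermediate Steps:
$H{\left(o \right)} = 5 + o^{3}$ ($H{\left(o \right)} = o^{3} \cdot 1 + 5 \cdot 1 = o^{3} + 5 = 5 + o^{3}$)
$\left(H{\left(4 \right)} - 35\right)^{2} = \left(\left(5 + 4^{3}\right) - 35\right)^{2} = \left(\left(5 + 64\right) - 35\right)^{2} = \left(69 - 35\right)^{2} = 34^{2} = 1156$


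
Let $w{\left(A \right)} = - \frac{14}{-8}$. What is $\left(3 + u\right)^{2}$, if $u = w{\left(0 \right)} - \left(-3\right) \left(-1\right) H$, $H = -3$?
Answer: $\frac{3025}{16} \approx 189.06$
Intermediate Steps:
$w{\left(A \right)} = \frac{7}{4}$ ($w{\left(A \right)} = \left(-14\right) \left(- \frac{1}{8}\right) = \frac{7}{4}$)
$u = \frac{43}{4}$ ($u = \frac{7}{4} - \left(-3\right) \left(-1\right) \left(-3\right) = \frac{7}{4} - 3 \left(-3\right) = \frac{7}{4} - -9 = \frac{7}{4} + 9 = \frac{43}{4} \approx 10.75$)
$\left(3 + u\right)^{2} = \left(3 + \frac{43}{4}\right)^{2} = \left(\frac{55}{4}\right)^{2} = \frac{3025}{16}$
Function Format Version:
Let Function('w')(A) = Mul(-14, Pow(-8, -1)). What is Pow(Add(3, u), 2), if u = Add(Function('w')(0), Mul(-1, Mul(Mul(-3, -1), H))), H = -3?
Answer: Rational(3025, 16) ≈ 189.06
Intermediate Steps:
Function('w')(A) = Rational(7, 4) (Function('w')(A) = Mul(-14, Rational(-1, 8)) = Rational(7, 4))
u = Rational(43, 4) (u = Add(Rational(7, 4), Mul(-1, Mul(Mul(-3, -1), -3))) = Add(Rational(7, 4), Mul(-1, Mul(3, -3))) = Add(Rational(7, 4), Mul(-1, -9)) = Add(Rational(7, 4), 9) = Rational(43, 4) ≈ 10.750)
Pow(Add(3, u), 2) = Pow(Add(3, Rational(43, 4)), 2) = Pow(Rational(55, 4), 2) = Rational(3025, 16)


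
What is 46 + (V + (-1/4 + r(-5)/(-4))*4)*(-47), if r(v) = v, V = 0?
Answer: -142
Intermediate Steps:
46 + (V + (-1/4 + r(-5)/(-4))*4)*(-47) = 46 + (0 + (-1/4 - 5/(-4))*4)*(-47) = 46 + (0 + (-1*¼ - 5*(-¼))*4)*(-47) = 46 + (0 + (-¼ + 5/4)*4)*(-47) = 46 + (0 + 1*4)*(-47) = 46 + (0 + 4)*(-47) = 46 + 4*(-47) = 46 - 188 = -142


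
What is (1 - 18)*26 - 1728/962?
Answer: -213466/481 ≈ -443.80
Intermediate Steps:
(1 - 18)*26 - 1728/962 = -17*26 - 1728/962 = -442 - 1*864/481 = -442 - 864/481 = -213466/481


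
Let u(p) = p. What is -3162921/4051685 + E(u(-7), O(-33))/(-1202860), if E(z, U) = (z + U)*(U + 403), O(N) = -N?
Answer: -192524052761/243680490955 ≈ -0.79007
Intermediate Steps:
E(z, U) = (403 + U)*(U + z) (E(z, U) = (U + z)*(403 + U) = (403 + U)*(U + z))
-3162921/4051685 + E(u(-7), O(-33))/(-1202860) = -3162921/4051685 + ((-1*(-33))**2 + 403*(-1*(-33)) + 403*(-7) - 1*(-33)*(-7))/(-1202860) = -3162921*1/4051685 + (33**2 + 403*33 - 2821 + 33*(-7))*(-1/1202860) = -3162921/4051685 + (1089 + 13299 - 2821 - 231)*(-1/1202860) = -3162921/4051685 + 11336*(-1/1202860) = -3162921/4051685 - 2834/300715 = -192524052761/243680490955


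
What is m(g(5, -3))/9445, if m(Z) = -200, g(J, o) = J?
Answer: -40/1889 ≈ -0.021175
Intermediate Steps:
m(g(5, -3))/9445 = -200/9445 = -200*1/9445 = -40/1889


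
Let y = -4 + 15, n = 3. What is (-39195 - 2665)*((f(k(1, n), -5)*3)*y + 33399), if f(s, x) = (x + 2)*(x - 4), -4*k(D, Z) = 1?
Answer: -1435379400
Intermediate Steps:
k(D, Z) = -¼ (k(D, Z) = -¼*1 = -¼)
f(s, x) = (-4 + x)*(2 + x) (f(s, x) = (2 + x)*(-4 + x) = (-4 + x)*(2 + x))
y = 11
(-39195 - 2665)*((f(k(1, n), -5)*3)*y + 33399) = (-39195 - 2665)*(((-8 + (-5)² - 2*(-5))*3)*11 + 33399) = -41860*(((-8 + 25 + 10)*3)*11 + 33399) = -41860*((27*3)*11 + 33399) = -41860*(81*11 + 33399) = -41860*(891 + 33399) = -41860*34290 = -1435379400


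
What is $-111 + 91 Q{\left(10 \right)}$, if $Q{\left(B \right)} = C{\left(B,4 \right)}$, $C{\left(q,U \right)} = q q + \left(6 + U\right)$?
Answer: $9899$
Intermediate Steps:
$C{\left(q,U \right)} = 6 + U + q^{2}$ ($C{\left(q,U \right)} = q^{2} + \left(6 + U\right) = 6 + U + q^{2}$)
$Q{\left(B \right)} = 10 + B^{2}$ ($Q{\left(B \right)} = 6 + 4 + B^{2} = 10 + B^{2}$)
$-111 + 91 Q{\left(10 \right)} = -111 + 91 \left(10 + 10^{2}\right) = -111 + 91 \left(10 + 100\right) = -111 + 91 \cdot 110 = -111 + 10010 = 9899$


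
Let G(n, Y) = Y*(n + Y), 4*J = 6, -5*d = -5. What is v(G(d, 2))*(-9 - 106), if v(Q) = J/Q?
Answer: -115/4 ≈ -28.750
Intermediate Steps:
d = 1 (d = -⅕*(-5) = 1)
J = 3/2 (J = (¼)*6 = 3/2 ≈ 1.5000)
G(n, Y) = Y*(Y + n)
v(Q) = 3/(2*Q)
v(G(d, 2))*(-9 - 106) = (3/(2*((2*(2 + 1)))))*(-9 - 106) = (3/(2*((2*3))))*(-115) = ((3/2)/6)*(-115) = ((3/2)*(⅙))*(-115) = (¼)*(-115) = -115/4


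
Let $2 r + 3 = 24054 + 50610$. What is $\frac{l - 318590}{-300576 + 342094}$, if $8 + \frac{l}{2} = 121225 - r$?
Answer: $- \frac{150817}{41518} \approx -3.6326$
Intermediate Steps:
$r = \frac{74661}{2}$ ($r = - \frac{3}{2} + \frac{24054 + 50610}{2} = - \frac{3}{2} + \frac{1}{2} \cdot 74664 = - \frac{3}{2} + 37332 = \frac{74661}{2} \approx 37331.0$)
$l = 167773$ ($l = -16 + 2 \left(121225 - \frac{74661}{2}\right) = -16 + 2 \cdot \frac{167789}{2} = -16 + 167789 = 167773$)
$\frac{l - 318590}{-300576 + 342094} = \frac{167773 - 318590}{-300576 + 342094} = - \frac{150817}{41518}$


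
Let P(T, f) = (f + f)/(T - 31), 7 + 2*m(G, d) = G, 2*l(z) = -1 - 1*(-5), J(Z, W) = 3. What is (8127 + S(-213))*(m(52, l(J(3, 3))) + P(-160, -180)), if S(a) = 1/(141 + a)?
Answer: 605623005/3056 ≈ 1.9818e+5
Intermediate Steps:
l(z) = 2 (l(z) = (-1 - 1*(-5))/2 = (-1 + 5)/2 = (½)*4 = 2)
m(G, d) = -7/2 + G/2
P(T, f) = 2*f/(-31 + T) (P(T, f) = (2*f)/(-31 + T) = 2*f/(-31 + T))
(8127 + S(-213))*(m(52, l(J(3, 3))) + P(-160, -180)) = (8127 + 1/(141 - 213))*((-7/2 + (½)*52) + 2*(-180)/(-31 - 160)) = (8127 + 1/(-72))*((-7/2 + 26) + 2*(-180)/(-191)) = (8127 - 1/72)*(45/2 + 2*(-180)*(-1/191)) = 585143*(45/2 + 360/191)/72 = (585143/72)*(9315/382) = 605623005/3056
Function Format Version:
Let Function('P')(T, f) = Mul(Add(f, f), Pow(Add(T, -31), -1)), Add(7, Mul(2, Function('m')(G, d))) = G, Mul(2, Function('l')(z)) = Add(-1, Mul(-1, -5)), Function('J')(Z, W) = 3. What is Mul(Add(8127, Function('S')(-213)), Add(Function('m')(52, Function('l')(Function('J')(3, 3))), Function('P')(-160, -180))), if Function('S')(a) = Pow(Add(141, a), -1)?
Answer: Rational(605623005, 3056) ≈ 1.9818e+5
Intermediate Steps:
Function('l')(z) = 2 (Function('l')(z) = Mul(Rational(1, 2), Add(-1, Mul(-1, -5))) = Mul(Rational(1, 2), Add(-1, 5)) = Mul(Rational(1, 2), 4) = 2)
Function('m')(G, d) = Add(Rational(-7, 2), Mul(Rational(1, 2), G))
Function('P')(T, f) = Mul(2, f, Pow(Add(-31, T), -1)) (Function('P')(T, f) = Mul(Mul(2, f), Pow(Add(-31, T), -1)) = Mul(2, f, Pow(Add(-31, T), -1)))
Mul(Add(8127, Function('S')(-213)), Add(Function('m')(52, Function('l')(Function('J')(3, 3))), Function('P')(-160, -180))) = Mul(Add(8127, Pow(Add(141, -213), -1)), Add(Add(Rational(-7, 2), Mul(Rational(1, 2), 52)), Mul(2, -180, Pow(Add(-31, -160), -1)))) = Mul(Add(8127, Pow(-72, -1)), Add(Add(Rational(-7, 2), 26), Mul(2, -180, Pow(-191, -1)))) = Mul(Add(8127, Rational(-1, 72)), Add(Rational(45, 2), Mul(2, -180, Rational(-1, 191)))) = Mul(Rational(585143, 72), Add(Rational(45, 2), Rational(360, 191))) = Mul(Rational(585143, 72), Rational(9315, 382)) = Rational(605623005, 3056)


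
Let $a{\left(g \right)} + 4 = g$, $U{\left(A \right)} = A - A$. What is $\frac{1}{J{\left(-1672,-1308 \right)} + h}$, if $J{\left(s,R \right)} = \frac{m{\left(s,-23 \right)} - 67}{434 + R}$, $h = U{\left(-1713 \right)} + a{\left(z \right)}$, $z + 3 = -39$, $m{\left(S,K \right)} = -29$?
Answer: $- \frac{437}{20054} \approx -0.021791$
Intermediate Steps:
$U{\left(A \right)} = 0$
$z = -42$ ($z = -3 - 39 = -42$)
$a{\left(g \right)} = -4 + g$
$h = -46$ ($h = 0 - 46 = -46$)
$J{\left(s,R \right)} = - \frac{96}{434 + R}$ ($J{\left(s,R \right)} = \frac{-29 - 67}{434 + R} = - \frac{96}{434 + R}$)
$\frac{1}{J{\left(-1672,-1308 \right)} + h} = \frac{1}{- \frac{96}{434 - 1308} - 46} = \frac{1}{- \frac{96}{-874} - 46} = \frac{1}{\left(-96\right) \left(- \frac{1}{874}\right) - 46} = \frac{1}{\frac{48}{437} - 46} = \frac{1}{- \frac{20054}{437}} = - \frac{437}{20054}$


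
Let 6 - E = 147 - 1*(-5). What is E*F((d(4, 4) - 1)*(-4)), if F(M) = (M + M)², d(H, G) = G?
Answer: -84096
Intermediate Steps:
F(M) = 4*M² (F(M) = (2*M)² = 4*M²)
E = -146 (E = 6 - (147 - 1*(-5)) = 6 - (147 + 5) = 6 - 1*152 = 6 - 152 = -146)
E*F((d(4, 4) - 1)*(-4)) = -584*((4 - 1)*(-4))² = -584*(3*(-4))² = -584*(-12)² = -584*144 = -146*576 = -84096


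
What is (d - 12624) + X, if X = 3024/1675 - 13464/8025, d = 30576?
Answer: 3217470072/179225 ≈ 17952.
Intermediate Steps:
X = 22872/179225 (X = 3024*(1/1675) - 13464*1/8025 = 3024/1675 - 4488/2675 = 22872/179225 ≈ 0.12762)
(d - 12624) + X = (30576 - 12624) + 22872/179225 = 17952 + 22872/179225 = 3217470072/179225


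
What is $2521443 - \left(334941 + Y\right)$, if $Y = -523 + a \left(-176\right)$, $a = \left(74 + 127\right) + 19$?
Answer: $2225745$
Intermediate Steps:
$a = 220$ ($a = 201 + 19 = 220$)
$Y = -39243$ ($Y = -523 + 220 \left(-176\right) = -523 - 38720 = -39243$)
$2521443 - \left(334941 + Y\right) = 2521443 - \left(334941 - 39243\right) = 2521443 - 295698 = 2225745$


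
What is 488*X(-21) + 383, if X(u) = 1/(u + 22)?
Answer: 871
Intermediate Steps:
X(u) = 1/(22 + u)
488*X(-21) + 383 = 488/(22 - 21) + 383 = 488/1 + 383 = 488*1 + 383 = 488 + 383 = 871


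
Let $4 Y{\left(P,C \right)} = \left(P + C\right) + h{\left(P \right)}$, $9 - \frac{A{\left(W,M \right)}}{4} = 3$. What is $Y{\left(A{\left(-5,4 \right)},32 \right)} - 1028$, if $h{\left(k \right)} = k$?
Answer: $-1008$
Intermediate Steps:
$A{\left(W,M \right)} = 24$ ($A{\left(W,M \right)} = 36 - 12 = 24$)
$Y{\left(P,C \right)} = \frac{P}{2} + \frac{C}{4}$ ($Y{\left(P,C \right)} = \frac{\left(P + C\right) + P}{4} = \frac{\left(C + P\right) + P}{4} = \frac{C + 2 P}{4} = \frac{P}{2} + \frac{C}{4}$)
$Y{\left(A{\left(-5,4 \right)},32 \right)} - 1028 = \left(\frac{1}{2} \cdot 24 + \frac{1}{4} \cdot 32\right) - 1028 = \left(12 + 8\right) - 1028 = 20 - 1028 = -1008$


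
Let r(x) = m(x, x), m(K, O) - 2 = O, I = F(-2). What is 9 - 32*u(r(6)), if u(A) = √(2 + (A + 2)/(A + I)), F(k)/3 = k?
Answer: 9 - 32*√7 ≈ -75.664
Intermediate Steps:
F(k) = 3*k
I = -6 (I = 3*(-2) = -6)
m(K, O) = 2 + O
r(x) = 2 + x
u(A) = √(2 + (2 + A)/(-6 + A)) (u(A) = √(2 + (A + 2)/(A - 6)) = √(2 + (2 + A)/(-6 + A)))
9 - 32*u(r(6)) = 9 - 32*√(-10 + 3*(2 + 6))/√(-6 + (2 + 6)) = 9 - 32*√(-10 + 3*8)/√(-6 + 8) = 9 - 32*√2*√(-10 + 24)/2 = 9 - 32*√7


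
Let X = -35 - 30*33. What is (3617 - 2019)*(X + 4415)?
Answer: 5417220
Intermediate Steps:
X = -1025 (X = -35 - 990 = -1025)
(3617 - 2019)*(X + 4415) = (3617 - 2019)*(-1025 + 4415) = 1598*3390 = 5417220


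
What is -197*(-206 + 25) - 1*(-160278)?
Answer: 195935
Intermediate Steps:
-197*(-206 + 25) - 1*(-160278) = -197*(-181) + 160278 = 35657 + 160278 = 195935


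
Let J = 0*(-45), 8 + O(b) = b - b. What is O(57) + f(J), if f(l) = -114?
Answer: -122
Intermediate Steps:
O(b) = -8 (O(b) = -8 + (b - b) = -8 + 0 = -8)
J = 0
O(57) + f(J) = -8 - 114 = -122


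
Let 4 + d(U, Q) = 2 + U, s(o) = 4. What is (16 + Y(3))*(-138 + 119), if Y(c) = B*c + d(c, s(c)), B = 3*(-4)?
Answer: 361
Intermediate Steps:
d(U, Q) = -2 + U (d(U, Q) = -4 + (2 + U) = -2 + U)
B = -12
Y(c) = -2 - 11*c (Y(c) = -12*c + (-2 + c) = -2 - 11*c)
(16 + Y(3))*(-138 + 119) = (16 + (-2 - 11*3))*(-138 + 119) = (16 + (-2 - 33))*(-19) = (16 - 35)*(-19) = -19*(-19) = 361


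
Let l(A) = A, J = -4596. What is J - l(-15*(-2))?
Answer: -4626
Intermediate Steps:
J - l(-15*(-2)) = -4596 - (-15)*(-2) = -4596 - 1*30 = -4596 - 30 = -4626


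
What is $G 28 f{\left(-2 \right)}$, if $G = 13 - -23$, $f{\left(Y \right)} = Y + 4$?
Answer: $2016$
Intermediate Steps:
$f{\left(Y \right)} = 4 + Y$
$G = 36$ ($G = 13 + 23 = 36$)
$G 28 f{\left(-2 \right)} = 36 \cdot 28 \left(4 - 2\right) = 1008 \cdot 2 = 2016$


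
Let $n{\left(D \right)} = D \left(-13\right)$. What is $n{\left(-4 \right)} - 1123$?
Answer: $-1071$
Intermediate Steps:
$n{\left(D \right)} = - 13 D$
$n{\left(-4 \right)} - 1123 = \left(-13\right) \left(-4\right) - 1123 = 52 - 1123 = -1071$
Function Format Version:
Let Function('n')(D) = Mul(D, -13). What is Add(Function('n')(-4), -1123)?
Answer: -1071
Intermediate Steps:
Function('n')(D) = Mul(-13, D)
Add(Function('n')(-4), -1123) = Add(Mul(-13, -4), -1123) = Add(52, -1123) = -1071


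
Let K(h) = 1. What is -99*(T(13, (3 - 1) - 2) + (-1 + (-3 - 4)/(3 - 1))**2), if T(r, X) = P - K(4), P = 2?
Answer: -8415/4 ≈ -2103.8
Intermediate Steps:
T(r, X) = 1 (T(r, X) = 2 - 1*1 = 2 - 1 = 1)
-99*(T(13, (3 - 1) - 2) + (-1 + (-3 - 4)/(3 - 1))**2) = -99*(1 + (-1 + (-3 - 4)/(3 - 1))**2) = -99*(1 + (-1 - 7/2)**2) = -99*(1 + (-9/2)**2) = -99*(1 + 81/4) = -99*85/4 = -8415/4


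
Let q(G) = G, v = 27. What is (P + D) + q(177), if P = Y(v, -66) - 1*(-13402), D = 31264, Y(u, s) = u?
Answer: 44870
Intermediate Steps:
P = 13429 (P = 27 - 1*(-13402) = 27 + 13402 = 13429)
(P + D) + q(177) = (13429 + 31264) + 177 = 44693 + 177 = 44870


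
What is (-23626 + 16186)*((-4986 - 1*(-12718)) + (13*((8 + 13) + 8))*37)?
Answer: -161306640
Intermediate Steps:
(-23626 + 16186)*((-4986 - 1*(-12718)) + (13*((8 + 13) + 8))*37) = -7440*((-4986 + 12718) + (13*(21 + 8))*37) = -7440*(7732 + (13*29)*37) = -7440*(7732 + 377*37) = -7440*(7732 + 13949) = -7440*21681 = -161306640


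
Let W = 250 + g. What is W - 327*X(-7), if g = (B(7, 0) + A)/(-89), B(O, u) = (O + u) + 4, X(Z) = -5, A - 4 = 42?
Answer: 167708/89 ≈ 1884.4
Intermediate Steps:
A = 46 (A = 4 + 42 = 46)
B(O, u) = 4 + O + u
g = -57/89 (g = ((4 + 7 + 0) + 46)/(-89) = (11 + 46)*(-1/89) = 57*(-1/89) = -57/89 ≈ -0.64045)
W = 22193/89 (W = 250 - 57/89 = 22193/89 ≈ 249.36)
W - 327*X(-7) = 22193/89 - 327*(-5) = 22193/89 + 1635 = 167708/89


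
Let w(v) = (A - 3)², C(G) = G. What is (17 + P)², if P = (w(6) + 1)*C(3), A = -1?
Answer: 4624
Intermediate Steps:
w(v) = 16 (w(v) = (-1 - 3)² = (-4)² = 16)
P = 51 (P = (16 + 1)*3 = 17*3 = 51)
(17 + P)² = (17 + 51)² = 68² = 4624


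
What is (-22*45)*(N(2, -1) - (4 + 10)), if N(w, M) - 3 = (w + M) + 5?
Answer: 4950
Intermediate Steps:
N(w, M) = 8 + M + w (N(w, M) = 3 + ((w + M) + 5) = 3 + ((M + w) + 5) = 3 + (5 + M + w) = 8 + M + w)
(-22*45)*(N(2, -1) - (4 + 10)) = (-22*45)*((8 - 1 + 2) - (4 + 10)) = -990*(9 - 1*14) = -990*(9 - 14) = -990*(-5) = 4950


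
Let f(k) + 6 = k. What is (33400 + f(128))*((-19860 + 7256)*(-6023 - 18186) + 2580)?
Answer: 10228662257952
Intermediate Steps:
f(k) = -6 + k
(33400 + f(128))*((-19860 + 7256)*(-6023 - 18186) + 2580) = (33400 + (-6 + 128))*((-19860 + 7256)*(-6023 - 18186) + 2580) = (33400 + 122)*(-12604*(-24209) + 2580) = 33522*(305130236 + 2580) = 33522*305132816 = 10228662257952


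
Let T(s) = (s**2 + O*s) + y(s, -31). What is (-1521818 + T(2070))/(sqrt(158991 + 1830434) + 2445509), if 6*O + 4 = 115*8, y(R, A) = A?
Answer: 7529895842139/5980512279656 - 15395355*sqrt(79577)/5980512279656 ≈ 1.2583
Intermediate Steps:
O = 458/3 (O = -2/3 + (115*8)/6 = -2/3 + (1/6)*920 = -2/3 + 460/3 = 458/3 ≈ 152.67)
T(s) = -31 + s**2 + 458*s/3 (T(s) = (s**2 + 458*s/3) - 31 = -31 + s**2 + 458*s/3)
(-1521818 + T(2070))/(sqrt(158991 + 1830434) + 2445509) = (-1521818 + (-31 + 2070**2 + (458/3)*2070))/(sqrt(158991 + 1830434) + 2445509) = (-1521818 + (-31 + 4284900 + 316020))/(sqrt(1989425) + 2445509) = (-1521818 + 4600889)/(5*sqrt(79577) + 2445509) = 3079071/(2445509 + 5*sqrt(79577))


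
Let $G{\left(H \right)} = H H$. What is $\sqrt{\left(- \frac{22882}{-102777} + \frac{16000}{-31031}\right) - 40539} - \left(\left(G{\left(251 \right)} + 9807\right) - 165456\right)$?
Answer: $92648 + \frac{i \sqrt{412343911395432248168937}}{3189273087} \approx 92648.0 + 201.34 i$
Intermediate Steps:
$G{\left(H \right)} = H^{2}$
$\sqrt{\left(- \frac{22882}{-102777} + \frac{16000}{-31031}\right) - 40539} - \left(\left(G{\left(251 \right)} + 9807\right) - 165456\right) = \sqrt{\left(- \frac{22882}{-102777} + \frac{16000}{-31031}\right) - 40539} - \left(\left(251^{2} + 9807\right) - 165456\right) = \sqrt{\left(\left(-22882\right) \left(- \frac{1}{102777}\right) + 16000 \left(- \frac{1}{31031}\right)\right) - 40539} - \left(\left(63001 + 9807\right) - 165456\right) = \sqrt{\left(\frac{22882}{102777} - \frac{16000}{31031}\right) - 40539} - \left(72808 - 165456\right) = \sqrt{- \frac{934380658}{3189273087} - 40539} - -92648 = \sqrt{- \frac{129290876054551}{3189273087}} + 92648 = \frac{i \sqrt{412343911395432248168937}}{3189273087} + 92648 = 92648 + \frac{i \sqrt{412343911395432248168937}}{3189273087}$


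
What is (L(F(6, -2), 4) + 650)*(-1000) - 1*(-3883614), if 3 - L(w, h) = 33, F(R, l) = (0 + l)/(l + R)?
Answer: 3263614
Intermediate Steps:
F(R, l) = l/(R + l)
L(w, h) = -30 (L(w, h) = 3 - 1*33 = 3 - 33 = -30)
(L(F(6, -2), 4) + 650)*(-1000) - 1*(-3883614) = (-30 + 650)*(-1000) - 1*(-3883614) = 620*(-1000) + 3883614 = -620000 + 3883614 = 3263614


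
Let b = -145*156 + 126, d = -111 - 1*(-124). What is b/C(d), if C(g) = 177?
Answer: -7498/59 ≈ -127.08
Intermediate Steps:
d = 13 (d = -111 + 124 = 13)
b = -22494 (b = -22620 + 126 = -22494)
b/C(d) = -22494/177 = -22494*1/177 = -7498/59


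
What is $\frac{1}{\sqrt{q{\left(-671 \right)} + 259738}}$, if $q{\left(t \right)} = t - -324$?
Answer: $\frac{\sqrt{259391}}{259391} \approx 0.0019635$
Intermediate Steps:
$q{\left(t \right)} = 324 + t$ ($q{\left(t \right)} = t + 324 = 324 + t$)
$\frac{1}{\sqrt{q{\left(-671 \right)} + 259738}} = \frac{1}{\sqrt{\left(324 - 671\right) + 259738}} = \frac{1}{\sqrt{-347 + 259738}} = \frac{1}{\sqrt{259391}} = \frac{\sqrt{259391}}{259391}$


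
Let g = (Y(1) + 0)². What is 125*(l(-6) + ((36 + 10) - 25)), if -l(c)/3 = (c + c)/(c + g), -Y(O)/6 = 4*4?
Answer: 806025/307 ≈ 2625.5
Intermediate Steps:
Y(O) = -96 (Y(O) = -24*4 = -6*16 = -96)
g = 9216 (g = (-96 + 0)² = (-96)² = 9216)
l(c) = -6*c/(9216 + c) (l(c) = -3*(c + c)/(c + 9216) = -3*2*c/(9216 + c) = -6*c/(9216 + c))
125*(l(-6) + ((36 + 10) - 25)) = 125*(-6*(-6)/(9216 - 6) + ((36 + 10) - 25)) = 125*(-6*(-6)/9210 + (46 - 25)) = 125*(-6*(-6)*1/9210 + 21) = 125*(6/1535 + 21) = 125*(32241/1535) = 806025/307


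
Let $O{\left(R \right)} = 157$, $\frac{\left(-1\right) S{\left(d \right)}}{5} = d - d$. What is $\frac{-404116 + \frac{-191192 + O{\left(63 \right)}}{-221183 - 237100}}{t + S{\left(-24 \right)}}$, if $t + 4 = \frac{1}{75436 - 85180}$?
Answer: $\frac{85932476031952}{850595071} \approx 1.0103 \cdot 10^{5}$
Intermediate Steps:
$S{\left(d \right)} = 0$ ($S{\left(d \right)} = - 5 \left(d - d\right) = \left(-5\right) 0 = 0$)
$t = - \frac{38977}{9744}$ ($t = -4 + \frac{1}{75436 - 85180} = -4 + \frac{1}{-9744} = -4 - \frac{1}{9744} = - \frac{38977}{9744} \approx -4.0001$)
$\frac{-404116 + \frac{-191192 + O{\left(63 \right)}}{-221183 - 237100}}{t + S{\left(-24 \right)}} = \frac{-404116 + \frac{-191192 + 157}{-221183 - 237100}}{- \frac{38977}{9744} + 0} = \frac{-404116 - \frac{191035}{-458283}}{- \frac{38977}{9744}} = \left(-404116 - - \frac{191035}{458283}\right) \left(- \frac{9744}{38977}\right) = \left(-404116 + \frac{191035}{458283}\right) \left(- \frac{9744}{38977}\right) = \left(- \frac{185199301793}{458283}\right) \left(- \frac{9744}{38977}\right) = \frac{85932476031952}{850595071}$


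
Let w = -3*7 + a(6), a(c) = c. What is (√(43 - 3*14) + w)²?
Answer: 196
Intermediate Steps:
w = -15 (w = -3*7 + 6 = -21 + 6 = -15)
(√(43 - 3*14) + w)² = (√(43 - 3*14) - 15)² = (√(43 - 42) - 15)² = (√1 - 15)² = (1 - 15)² = (-14)² = 196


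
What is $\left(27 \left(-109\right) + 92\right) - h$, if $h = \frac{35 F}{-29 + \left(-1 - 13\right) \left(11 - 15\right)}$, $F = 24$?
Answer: $- \frac{25939}{9} \approx -2882.1$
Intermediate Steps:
$h = \frac{280}{9}$ ($h = \frac{35 \cdot 24}{-29 + \left(-1 - 13\right) \left(11 - 15\right)} = \frac{840}{-29 - -56} = \frac{840}{-29 + 56} = \frac{840}{27} = 840 \cdot \frac{1}{27} = \frac{280}{9} \approx 31.111$)
$\left(27 \left(-109\right) + 92\right) - h = \left(27 \left(-109\right) + 92\right) - \frac{280}{9} = \left(-2943 + 92\right) - \frac{280}{9} = -2851 - \frac{280}{9} = - \frac{25939}{9}$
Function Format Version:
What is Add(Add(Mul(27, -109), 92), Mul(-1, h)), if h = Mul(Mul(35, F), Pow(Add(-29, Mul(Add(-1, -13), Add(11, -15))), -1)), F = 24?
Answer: Rational(-25939, 9) ≈ -2882.1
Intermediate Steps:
h = Rational(280, 9) (h = Mul(Mul(35, 24), Pow(Add(-29, Mul(Add(-1, -13), Add(11, -15))), -1)) = Mul(840, Pow(Add(-29, Mul(-14, -4)), -1)) = Mul(840, Pow(Add(-29, 56), -1)) = Mul(840, Pow(27, -1)) = Mul(840, Rational(1, 27)) = Rational(280, 9) ≈ 31.111)
Add(Add(Mul(27, -109), 92), Mul(-1, h)) = Add(Add(Mul(27, -109), 92), Mul(-1, Rational(280, 9))) = Add(Add(-2943, 92), Rational(-280, 9)) = Add(-2851, Rational(-280, 9)) = Rational(-25939, 9)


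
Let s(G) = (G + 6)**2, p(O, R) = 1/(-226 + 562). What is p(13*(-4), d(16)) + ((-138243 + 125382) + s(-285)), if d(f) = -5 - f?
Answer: 21833281/336 ≈ 64980.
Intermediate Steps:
p(O, R) = 1/336
s(G) = (6 + G)**2
p(13*(-4), d(16)) + ((-138243 + 125382) + s(-285)) = 1/336 + ((-138243 + 125382) + (6 - 285)**2) = 1/336 + (-12861 + (-279)**2) = 1/336 + (-12861 + 77841) = 1/336 + 64980 = 21833281/336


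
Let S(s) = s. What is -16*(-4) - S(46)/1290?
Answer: 41257/645 ≈ 63.964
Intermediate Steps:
-16*(-4) - S(46)/1290 = -16*(-4) - 46/1290 = 64 - 46/1290 = 64 - 1*23/645 = 64 - 23/645 = 41257/645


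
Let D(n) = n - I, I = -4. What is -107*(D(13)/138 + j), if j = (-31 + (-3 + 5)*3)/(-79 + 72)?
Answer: -381883/966 ≈ -395.32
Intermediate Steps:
D(n) = 4 + n (D(n) = n - 1*(-4) = n + 4 = 4 + n)
j = 25/7 (j = (-31 + 2*3)/(-7) = (-31 + 6)*(-1/7) = -25*(-1/7) = 25/7 ≈ 3.5714)
-107*(D(13)/138 + j) = -107*((4 + 13)/138 + 25/7) = -107*(17*(1/138) + 25/7) = -107*(17/138 + 25/7) = -107*3569/966 = -381883/966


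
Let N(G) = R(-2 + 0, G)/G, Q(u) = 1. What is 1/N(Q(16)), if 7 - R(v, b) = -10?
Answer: 1/17 ≈ 0.058824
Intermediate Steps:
R(v, b) = 17 (R(v, b) = 7 - 1*(-10) = 7 + 10 = 17)
N(G) = 17/G
1/N(Q(16)) = 1/(17/1) = 1/(17*1) = 1/17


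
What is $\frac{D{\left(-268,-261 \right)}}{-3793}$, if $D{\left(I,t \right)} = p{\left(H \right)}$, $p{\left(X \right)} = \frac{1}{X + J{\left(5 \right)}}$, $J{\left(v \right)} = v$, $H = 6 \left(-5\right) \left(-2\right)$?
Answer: $- \frac{1}{246545} \approx -4.0561 \cdot 10^{-6}$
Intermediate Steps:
$H = 60$ ($H = \left(-30\right) \left(-2\right) = 60$)
$p{\left(X \right)} = \frac{1}{5 + X}$ ($p{\left(X \right)} = \frac{1}{X + 5} = \frac{1}{5 + X}$)
$D{\left(I,t \right)} = \frac{1}{65}$ ($D{\left(I,t \right)} = \frac{1}{5 + 60} = \frac{1}{65}$)
$\frac{D{\left(-268,-261 \right)}}{-3793} = \frac{1}{65 \left(-3793\right)} = \frac{1}{65} \left(- \frac{1}{3793}\right) = - \frac{1}{246545}$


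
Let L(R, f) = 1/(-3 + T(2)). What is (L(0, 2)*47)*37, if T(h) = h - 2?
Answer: -1739/3 ≈ -579.67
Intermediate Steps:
T(h) = -2 + h
L(R, f) = -1/3 (L(R, f) = 1/(-3 + (-2 + 2)) = 1/(-3 + 0) = 1/(-3) = -1/3)
(L(0, 2)*47)*37 = -1/3*47*37 = -47/3*37 = -1739/3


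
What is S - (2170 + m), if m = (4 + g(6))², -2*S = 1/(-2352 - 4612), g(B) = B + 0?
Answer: -31616559/13928 ≈ -2270.0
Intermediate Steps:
g(B) = B
S = 1/13928 (S = -1/(2*(-2352 - 4612)) = -½/(-6964) = -½*(-1/6964) = 1/13928 ≈ 7.1798e-5)
m = 100 (m = (4 + 6)² = 10² = 100)
S - (2170 + m) = 1/13928 - (2170 + 100) = 1/13928 - 1*2270 = 1/13928 - 2270 = -31616559/13928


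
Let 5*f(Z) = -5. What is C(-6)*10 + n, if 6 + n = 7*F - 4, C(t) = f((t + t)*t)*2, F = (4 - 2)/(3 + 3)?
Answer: -83/3 ≈ -27.667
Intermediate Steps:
f(Z) = -1 (f(Z) = (⅕)*(-5) = -1)
F = ⅓ (F = 2/6 = 2*(⅙) = ⅓ ≈ 0.33333)
C(t) = -2 (C(t) = -1*2 = -2)
n = -23/3 (n = -6 + (7*(⅓) - 4) = -6 + (7/3 - 4) = -6 - 5/3 = -23/3 ≈ -7.6667)
C(-6)*10 + n = -2*10 - 23/3 = -20 - 23/3 = -83/3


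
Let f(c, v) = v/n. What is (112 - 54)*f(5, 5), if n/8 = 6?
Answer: 145/24 ≈ 6.0417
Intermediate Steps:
n = 48 (n = 8*6 = 48)
f(c, v) = v/48
(112 - 54)*f(5, 5) = (112 - 54)*((1/48)*5) = 58*(5/48) = 145/24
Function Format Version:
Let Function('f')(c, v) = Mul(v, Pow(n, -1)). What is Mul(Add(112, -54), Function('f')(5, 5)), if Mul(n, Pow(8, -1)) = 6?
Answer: Rational(145, 24) ≈ 6.0417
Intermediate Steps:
n = 48 (n = Mul(8, 6) = 48)
Function('f')(c, v) = Mul(Rational(1, 48), v) (Function('f')(c, v) = Mul(v, Pow(48, -1)) = Mul(v, Rational(1, 48)) = Mul(Rational(1, 48), v))
Mul(Add(112, -54), Function('f')(5, 5)) = Mul(Add(112, -54), Mul(Rational(1, 48), 5)) = Mul(58, Rational(5, 48)) = Rational(145, 24)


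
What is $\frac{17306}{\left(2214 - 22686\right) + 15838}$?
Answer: $- \frac{8653}{2317} \approx -3.7346$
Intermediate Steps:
$\frac{17306}{\left(2214 - 22686\right) + 15838} = \frac{17306}{-20472 + 15838} = \frac{17306}{-4634} = 17306 \left(- \frac{1}{4634}\right) = - \frac{8653}{2317}$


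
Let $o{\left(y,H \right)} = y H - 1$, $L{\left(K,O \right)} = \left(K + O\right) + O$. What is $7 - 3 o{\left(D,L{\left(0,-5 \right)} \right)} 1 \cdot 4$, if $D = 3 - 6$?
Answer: $-2436$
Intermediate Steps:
$L{\left(K,O \right)} = K + 2 O$
$D = -3$ ($D = 3 - 6 = -3$)
$o{\left(y,H \right)} = -1 + H y$ ($o{\left(y,H \right)} = H y - 1 = -1 + H y$)
$7 - 3 o{\left(D,L{\left(0,-5 \right)} \right)} 1 \cdot 4 = 7 - 3 \left(-1 + \left(0 + 2 \left(-5\right)\right) \left(-3\right)\right) 1 \cdot 4 = 7 - 3 \left(-1 + \left(0 - 10\right) \left(-3\right)\right) 1 \cdot 4 = 7 - 3 \left(-1 - -30\right) 1 \cdot 4 = 7 - 3 \left(-1 + 30\right) 1 \cdot 4 = 7 \left(-3\right) 29 \cdot 1 \cdot 4 = 7 \left(-87\right) 1 \cdot 4 = 7 \left(\left(-87\right) 4\right) = 7 \left(-348\right) = -2436$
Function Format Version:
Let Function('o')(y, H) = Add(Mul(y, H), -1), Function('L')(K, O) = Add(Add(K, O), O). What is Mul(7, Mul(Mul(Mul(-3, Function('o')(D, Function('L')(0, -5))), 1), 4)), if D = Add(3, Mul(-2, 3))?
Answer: -2436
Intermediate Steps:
Function('L')(K, O) = Add(K, Mul(2, O))
D = -3 (D = Add(3, -6) = -3)
Function('o')(y, H) = Add(-1, Mul(H, y)) (Function('o')(y, H) = Add(Mul(H, y), -1) = Add(-1, Mul(H, y)))
Mul(7, Mul(Mul(Mul(-3, Function('o')(D, Function('L')(0, -5))), 1), 4)) = Mul(7, Mul(Mul(Mul(-3, Add(-1, Mul(Add(0, Mul(2, -5)), -3))), 1), 4)) = Mul(7, Mul(Mul(Mul(-3, Add(-1, Mul(Add(0, -10), -3))), 1), 4)) = Mul(7, Mul(Mul(Mul(-3, Add(-1, Mul(-10, -3))), 1), 4)) = Mul(7, Mul(Mul(Mul(-3, Add(-1, 30)), 1), 4)) = Mul(7, Mul(Mul(Mul(-3, 29), 1), 4)) = Mul(7, Mul(Mul(-87, 1), 4)) = Mul(7, Mul(-87, 4)) = Mul(7, -348) = -2436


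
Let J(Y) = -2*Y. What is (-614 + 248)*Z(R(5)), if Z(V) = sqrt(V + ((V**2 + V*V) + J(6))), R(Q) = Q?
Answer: -366*sqrt(43) ≈ -2400.0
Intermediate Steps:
Z(V) = sqrt(-12 + V + 2*V**2) (Z(V) = sqrt(V + ((V**2 + V*V) - 2*6)) = sqrt(V + ((V**2 + V**2) - 12)) = sqrt(V + (2*V**2 - 12)) = sqrt(V + (-12 + 2*V**2)) = sqrt(-12 + V + 2*V**2))
(-614 + 248)*Z(R(5)) = (-614 + 248)*sqrt(-12 + 5 + 2*5**2) = -366*sqrt(-12 + 5 + 2*25) = -366*sqrt(-12 + 5 + 50) = -366*sqrt(43)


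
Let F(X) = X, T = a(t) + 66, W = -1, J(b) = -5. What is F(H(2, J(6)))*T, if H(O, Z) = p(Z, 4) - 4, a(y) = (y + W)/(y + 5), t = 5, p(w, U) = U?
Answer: 0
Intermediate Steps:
a(y) = (-1 + y)/(5 + y) (a(y) = (y - 1)/(y + 5) = (-1 + y)/(5 + y))
T = 332/5 (T = (-1 + 5)/(5 + 5) + 66 = 4/10 + 66 = (1/10)*4 + 66 = 2/5 + 66 = 332/5 ≈ 66.400)
H(O, Z) = 0 (H(O, Z) = 4 - 4 = 0)
F(H(2, J(6)))*T = 0*(332/5) = 0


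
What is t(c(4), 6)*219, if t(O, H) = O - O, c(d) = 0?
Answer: 0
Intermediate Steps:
t(O, H) = 0
t(c(4), 6)*219 = 0*219 = 0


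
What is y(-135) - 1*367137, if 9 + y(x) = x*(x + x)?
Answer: -330696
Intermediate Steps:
y(x) = -9 + 2*x² (y(x) = -9 + x*(x + x) = -9 + x*(2*x) = -9 + 2*x²)
y(-135) - 1*367137 = (-9 + 2*(-135)²) - 1*367137 = (-9 + 2*18225) - 367137 = (-9 + 36450) - 367137 = 36441 - 367137 = -330696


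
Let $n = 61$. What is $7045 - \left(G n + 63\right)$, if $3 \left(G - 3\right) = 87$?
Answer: $5030$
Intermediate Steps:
$G = 32$ ($G = 3 + \frac{1}{3} \cdot 87 = 3 + 29 = 32$)
$7045 - \left(G n + 63\right) = 7045 - \left(32 \cdot 61 + 63\right) = 7045 - \left(1952 + 63\right) = 7045 - 2015 = 5030$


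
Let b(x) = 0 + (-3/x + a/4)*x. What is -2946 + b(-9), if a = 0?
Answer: -2949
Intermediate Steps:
b(x) = -3 (b(x) = 0 + (-3/x + 0/4)*x = 0 + (-3/x + 0*(1/4))*x = 0 + (-3/x + 0)*x = 0 + (-3/x)*x = 0 - 3 = -3)
-2946 + b(-9) = -2946 - 3 = -2949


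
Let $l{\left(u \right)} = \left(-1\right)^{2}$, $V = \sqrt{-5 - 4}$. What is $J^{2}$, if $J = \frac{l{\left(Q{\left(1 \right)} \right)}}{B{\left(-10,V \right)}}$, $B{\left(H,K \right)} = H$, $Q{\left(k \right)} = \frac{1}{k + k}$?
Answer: $\frac{1}{100} \approx 0.01$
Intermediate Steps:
$V = 3 i$ ($V = \sqrt{-9} = 3 i \approx 3.0 i$)
$Q{\left(k \right)} = \frac{1}{2 k}$
$l{\left(u \right)} = 1$
$J = - \frac{1}{10}$ ($J = 1 \frac{1}{-10} = 1 \left(- \frac{1}{10}\right) = - \frac{1}{10} \approx -0.1$)
$J^{2} = \left(- \frac{1}{10}\right)^{2} = \frac{1}{100}$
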